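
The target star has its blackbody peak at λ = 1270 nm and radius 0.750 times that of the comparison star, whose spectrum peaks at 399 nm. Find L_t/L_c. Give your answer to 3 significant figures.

Wien's law gives T ∝ 1/λ_max, so T_t/T_c = λ_c/λ_t = 399/1270 = 0.3142.
Then L ∝ R²T⁴ gives L_t/L_c = (0.750)² × (0.3142)⁴ = 0.5625 × 0.009743 = 0.005480.

0.00548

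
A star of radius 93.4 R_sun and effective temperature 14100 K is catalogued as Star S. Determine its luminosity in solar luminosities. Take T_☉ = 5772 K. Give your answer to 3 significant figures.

3.11×10^5 solar luminosities

L/L_☉ = (R/R_☉)² (T/T_☉)⁴ = (93.4)² × (14100/5772)⁴
       = 8724 × (2.443)⁴ = 8724 × 35.61 = 3.106×10^5.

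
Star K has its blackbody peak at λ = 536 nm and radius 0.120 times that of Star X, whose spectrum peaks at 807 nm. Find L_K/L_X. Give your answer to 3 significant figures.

Wien's law gives T ∝ 1/λ_max, so T_K/T_X = λ_X/λ_K = 807/536 = 1.506.
Then L ∝ R²T⁴ gives L_K/L_X = (0.120)² × (1.506)⁴ = 0.01440 × 5.138 = 0.07399.

0.0740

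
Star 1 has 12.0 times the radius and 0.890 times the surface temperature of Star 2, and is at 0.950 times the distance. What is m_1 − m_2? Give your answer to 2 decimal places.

-5.00

L_1/L_2 = (12.0)²(0.890)⁴ = 90.35.
F_1/F_2 = (L_1/L_2)/(d_1/d_2)² = 90.35/0.9025 = 100.1.
m_1 − m_2 = −2.5 log₁₀(100.1) = -5.00.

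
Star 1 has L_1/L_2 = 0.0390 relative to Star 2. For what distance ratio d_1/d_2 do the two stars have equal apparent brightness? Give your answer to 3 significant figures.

0.197

Equal flux requires L_1/d_1² = L_2/d_2², so d_1/d_2 = √(L_1/L_2)
= √(0.0390) = 0.1975.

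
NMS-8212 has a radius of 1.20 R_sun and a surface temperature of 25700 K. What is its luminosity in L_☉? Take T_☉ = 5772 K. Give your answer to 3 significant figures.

566 L_☉

L/L_☉ = (R/R_☉)² (T/T_☉)⁴ = (1.20)² × (25700/5772)⁴
       = 1.440 × (4.453)⁴ = 1.440 × 393.0 = 566.0.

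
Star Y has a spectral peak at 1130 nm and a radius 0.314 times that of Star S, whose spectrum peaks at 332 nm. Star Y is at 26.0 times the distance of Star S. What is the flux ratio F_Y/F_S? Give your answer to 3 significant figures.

1.09×10^-6

Wien's law: T_Y/T_S = λ_S/λ_Y = 332/1130 = 0.2938.
L_Y/L_S = (R_Y/R_S)²(T_Y/T_S)⁴ = (0.314)²(0.2938)⁴ = 7.347×10^-4.
F_Y/F_S = (L_Y/L_S)/(d_Y/d_S)² = 7.347×10^-4/(26.0)² = 1.087×10^-6.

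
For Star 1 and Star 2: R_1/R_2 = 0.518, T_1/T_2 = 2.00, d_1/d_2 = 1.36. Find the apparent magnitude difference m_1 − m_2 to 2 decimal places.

-0.91

L_1/L_2 = (0.518)²(2.00)⁴ = 4.293.
F_1/F_2 = (L_1/L_2)/(d_1/d_2)² = 4.293/1.850 = 2.321.
m_1 − m_2 = −2.5 log₁₀(2.321) = -0.91.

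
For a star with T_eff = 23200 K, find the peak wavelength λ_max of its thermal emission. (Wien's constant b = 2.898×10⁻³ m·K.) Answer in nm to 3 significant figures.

λ_max = b/T = 2.898×10⁻³ / 23200 = 1.25×10^-7 m = 124.9 nm.

125 nm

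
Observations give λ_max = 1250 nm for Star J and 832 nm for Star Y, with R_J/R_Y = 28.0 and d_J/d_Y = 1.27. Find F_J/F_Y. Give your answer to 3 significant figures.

95.4

Wien's law: T_J/T_Y = λ_Y/λ_J = 832/1250 = 0.6656.
L_J/L_Y = (R_J/R_Y)²(T_J/T_Y)⁴ = (28.0)²(0.6656)⁴ = 153.9.
F_J/F_Y = (L_J/L_Y)/(d_J/d_Y)² = 153.9/(1.27)² = 95.40.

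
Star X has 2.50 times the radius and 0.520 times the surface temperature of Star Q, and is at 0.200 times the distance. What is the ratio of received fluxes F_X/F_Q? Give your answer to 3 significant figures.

11.4

L_X/L_Q = (R_X/R_Q)²(T_X/T_Q)⁴ = (2.50)² × (0.520)⁴ = 0.4570.
F_X/F_Q = (L_X/L_Q)/(d_X/d_Q)² = 0.4570 / (0.200)² = 11.42.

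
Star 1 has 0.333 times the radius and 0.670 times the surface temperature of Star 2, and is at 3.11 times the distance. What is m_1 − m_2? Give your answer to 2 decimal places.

L_1/L_2 = (0.333)²(0.670)⁴ = 0.02235.
F_1/F_2 = (L_1/L_2)/(d_1/d_2)² = 0.02235/9.672 = 0.002310.
m_1 − m_2 = −2.5 log₁₀(0.002310) = 6.59.

6.59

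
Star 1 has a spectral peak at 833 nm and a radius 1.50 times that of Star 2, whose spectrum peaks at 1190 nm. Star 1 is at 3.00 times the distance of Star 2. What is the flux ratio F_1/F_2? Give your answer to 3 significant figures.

1.04

Wien's law: T_1/T_2 = λ_2/λ_1 = 1190/833 = 1.429.
L_1/L_2 = (R_1/R_2)²(T_1/T_2)⁴ = (1.50)²(1.429)⁴ = 9.371.
F_1/F_2 = (L_1/L_2)/(d_1/d_2)² = 9.371/(3.00)² = 1.041.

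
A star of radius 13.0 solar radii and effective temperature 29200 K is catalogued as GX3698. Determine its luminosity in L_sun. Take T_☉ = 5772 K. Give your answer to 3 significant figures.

1.11×10^5 L_sun

L/L_☉ = (R/R_☉)² (T/T_☉)⁴ = (13.0)² × (29200/5772)⁴
       = 169.0 × (5.059)⁴ = 169.0 × 655.0 = 1.107×10^5.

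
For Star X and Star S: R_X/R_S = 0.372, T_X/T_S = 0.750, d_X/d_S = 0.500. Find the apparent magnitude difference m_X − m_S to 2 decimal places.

L_X/L_S = (0.372)²(0.750)⁴ = 0.04379.
F_X/F_S = (L_X/L_S)/(d_X/d_S)² = 0.04379/0.2500 = 0.1751.
m_X − m_S = −2.5 log₁₀(0.1751) = 1.89.

1.89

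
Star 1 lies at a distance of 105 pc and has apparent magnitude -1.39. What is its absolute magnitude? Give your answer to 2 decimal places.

-6.50

M = m − 5 log₁₀(d/10 pc) = -1.39 − 5 log₁₀(105/10)
  = -1.39 − 5 × 1.021 = -1.39 − 5.11 = -6.50.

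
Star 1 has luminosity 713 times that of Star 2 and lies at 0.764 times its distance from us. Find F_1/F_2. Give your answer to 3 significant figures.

F = L/(4πd²), so F_1/F_2 = (L_1/L_2) / (d_1/d_2)²
= 713 / (0.764)² = 713 / 0.5837 = 1222.

1.22×10^3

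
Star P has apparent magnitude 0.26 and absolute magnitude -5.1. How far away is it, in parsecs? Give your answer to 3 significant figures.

m − M = 5 log₁₀(d/10 pc)
0.26 − (-5.1) = 5.36 = 5 log₁₀(d/10)
d = 10 × 10^(5.36/5) = 10 × 10^1.072 = 118.0 pc.

118 pc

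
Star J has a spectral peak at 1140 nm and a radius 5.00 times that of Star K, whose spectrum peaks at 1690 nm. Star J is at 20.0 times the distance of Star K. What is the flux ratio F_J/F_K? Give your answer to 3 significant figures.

0.302

Wien's law: T_J/T_K = λ_K/λ_J = 1690/1140 = 1.482.
L_J/L_K = (R_J/R_K)²(T_J/T_K)⁴ = (5.00)²(1.482)⁴ = 120.7.
F_J/F_K = (L_J/L_K)/(d_J/d_K)² = 120.7/(20.0)² = 0.3019.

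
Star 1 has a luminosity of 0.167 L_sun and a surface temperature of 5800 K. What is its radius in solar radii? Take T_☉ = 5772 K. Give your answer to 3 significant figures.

0.405 solar radii

R/R_☉ = √(L/L_☉) / (T/T_☉)² = √(0.167) / (1.005)²
       = 0.4087 / 1.010 = 0.4047.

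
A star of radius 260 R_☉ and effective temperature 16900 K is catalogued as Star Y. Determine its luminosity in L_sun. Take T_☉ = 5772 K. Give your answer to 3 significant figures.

4.97×10^6 L_sun

L/L_☉ = (R/R_☉)² (T/T_☉)⁴ = (260)² × (16900/5772)⁴
       = 6.760×10^4 × (2.928)⁴ = 6.760×10^4 × 73.49 = 4.968×10^6.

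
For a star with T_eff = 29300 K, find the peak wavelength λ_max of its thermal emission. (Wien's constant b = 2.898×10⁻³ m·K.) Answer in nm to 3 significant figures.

λ_max = b/T = 2.898×10⁻³ / 29300 = 9.89×10^-8 m = 98.91 nm.

98.9 nm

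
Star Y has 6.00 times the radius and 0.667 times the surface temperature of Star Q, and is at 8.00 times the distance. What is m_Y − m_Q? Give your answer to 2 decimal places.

L_Y/L_Q = (6.00)²(0.667)⁴ = 7.125.
F_Y/F_Q = (L_Y/L_Q)/(d_Y/d_Q)² = 7.125/64.00 = 0.1113.
m_Y − m_Q = −2.5 log₁₀(0.1113) = 2.38.

2.38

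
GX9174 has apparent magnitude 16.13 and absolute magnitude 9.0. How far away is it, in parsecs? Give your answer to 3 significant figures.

267 pc

m − M = 5 log₁₀(d/10 pc)
16.13 − (9.0) = 7.13 = 5 log₁₀(d/10)
d = 10 × 10^(7.13/5) = 10 × 10^1.426 = 266.7 pc.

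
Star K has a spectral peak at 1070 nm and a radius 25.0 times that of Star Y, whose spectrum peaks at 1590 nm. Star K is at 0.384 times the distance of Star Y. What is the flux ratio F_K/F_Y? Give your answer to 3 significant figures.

2.07×10^4

Wien's law: T_K/T_Y = λ_Y/λ_K = 1590/1070 = 1.486.
L_K/L_Y = (R_K/R_Y)²(T_K/T_Y)⁴ = (25.0)²(1.486)⁴ = 3047.
F_K/F_Y = (L_K/L_Y)/(d_K/d_Y)² = 3047/(0.384)² = 2.067×10^4.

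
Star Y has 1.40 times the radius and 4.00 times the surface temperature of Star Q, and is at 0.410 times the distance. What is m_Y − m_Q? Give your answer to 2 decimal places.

L_Y/L_Q = (1.40)²(4.00)⁴ = 501.8.
F_Y/F_Q = (L_Y/L_Q)/(d_Y/d_Q)² = 501.8/0.1681 = 2985.
m_Y − m_Q = −2.5 log₁₀(2985) = -8.69.

-8.69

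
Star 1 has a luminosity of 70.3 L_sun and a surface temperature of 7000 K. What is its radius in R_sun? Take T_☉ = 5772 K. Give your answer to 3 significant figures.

5.70 R_sun

R/R_☉ = √(L/L_☉) / (T/T_☉)² = √(70.3) / (1.213)²
       = 8.385 / 1.471 = 5.701.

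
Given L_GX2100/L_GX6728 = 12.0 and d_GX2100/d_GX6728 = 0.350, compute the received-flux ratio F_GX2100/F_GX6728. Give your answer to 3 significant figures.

98.0

F = L/(4πd²), so F_GX2100/F_GX6728 = (L_GX2100/L_GX6728) / (d_GX2100/d_GX6728)²
= 12.0 / (0.350)² = 12.0 / 0.1225 = 97.96.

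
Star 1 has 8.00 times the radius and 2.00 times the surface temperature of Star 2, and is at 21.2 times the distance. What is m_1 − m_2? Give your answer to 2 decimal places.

-0.89

L_1/L_2 = (8.00)²(2.00)⁴ = 1024.
F_1/F_2 = (L_1/L_2)/(d_1/d_2)² = 1024/449.4 = 2.278.
m_1 − m_2 = −2.5 log₁₀(2.278) = -0.89.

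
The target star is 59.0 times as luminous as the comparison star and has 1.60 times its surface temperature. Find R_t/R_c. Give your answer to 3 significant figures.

3.00

L ∝ R²T⁴ gives R ∝ √L / T², so
R_t/R_c = √(59.0) / (1.60)² = 7.681 / 2.560 = 3.000.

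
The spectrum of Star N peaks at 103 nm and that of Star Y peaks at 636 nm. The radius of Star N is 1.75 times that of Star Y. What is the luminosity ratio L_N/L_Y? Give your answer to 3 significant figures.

Wien's law gives T ∝ 1/λ_max, so T_N/T_Y = λ_Y/λ_N = 636/103 = 6.175.
Then L ∝ R²T⁴ gives L_N/L_Y = (1.75)² × (6.175)⁴ = 3.062 × 1454 = 4452.

4.45×10^3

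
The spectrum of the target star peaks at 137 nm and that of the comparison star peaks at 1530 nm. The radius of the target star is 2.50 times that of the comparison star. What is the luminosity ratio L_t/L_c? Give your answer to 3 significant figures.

9.72×10^4

Wien's law gives T ∝ 1/λ_max, so T_t/T_c = λ_c/λ_t = 1530/137 = 11.17.
Then L ∝ R²T⁴ gives L_t/L_c = (2.50)² × (11.17)⁴ = 6.250 × 1.556×10^4 = 9.722×10^4.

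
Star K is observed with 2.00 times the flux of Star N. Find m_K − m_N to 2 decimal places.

m_K − m_N = −2.5 log₁₀(F_K/F_N) = −2.5 log₁₀(2.00) = −2.5 × (0.301) = -0.753.

-0.75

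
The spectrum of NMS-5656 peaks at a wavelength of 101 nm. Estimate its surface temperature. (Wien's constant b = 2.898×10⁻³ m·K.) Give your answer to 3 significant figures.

T = b/λ_max = 2.898×10⁻³ / (101×10⁻⁹) = 2.869×10^4 K.

2.87×10^4 K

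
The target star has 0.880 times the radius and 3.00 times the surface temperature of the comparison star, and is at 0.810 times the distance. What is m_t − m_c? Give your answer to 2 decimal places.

L_t/L_c = (0.880)²(3.00)⁴ = 62.73.
F_t/F_c = (L_t/L_c)/(d_t/d_c)² = 62.73/0.6561 = 95.60.
m_t − m_c = −2.5 log₁₀(95.60) = -4.95.

-4.95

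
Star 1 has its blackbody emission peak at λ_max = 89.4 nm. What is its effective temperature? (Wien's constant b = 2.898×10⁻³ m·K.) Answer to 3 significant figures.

3.24×10^4 K

T = b/λ_max = 2.898×10⁻³ / (89.4×10⁻⁹) = 3.242×10^4 K.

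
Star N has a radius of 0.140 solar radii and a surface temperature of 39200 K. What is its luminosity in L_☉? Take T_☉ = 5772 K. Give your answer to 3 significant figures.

41.7 L_☉

L/L_☉ = (R/R_☉)² (T/T_☉)⁴ = (0.140)² × (39200/5772)⁴
       = 0.01960 × (6.791)⁴ = 0.01960 × 2127 = 41.70.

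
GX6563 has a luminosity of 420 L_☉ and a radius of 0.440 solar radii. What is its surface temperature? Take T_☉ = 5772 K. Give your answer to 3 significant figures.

T/T_☉ = (L/L_☉)^(1/4) / (R/R_☉)^(1/2)
T = 5772 × (420)^(1/4) / √(0.440) = 5772 × 4.527 / 0.6633 = 3.939×10^4 K.

3.94×10^4 K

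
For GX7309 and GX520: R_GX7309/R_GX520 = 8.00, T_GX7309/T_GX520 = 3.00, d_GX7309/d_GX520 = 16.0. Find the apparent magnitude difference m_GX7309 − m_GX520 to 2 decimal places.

L_GX7309/L_GX520 = (8.00)²(3.00)⁴ = 5184.
F_GX7309/F_GX520 = (L_GX7309/L_GX520)/(d_GX7309/d_GX520)² = 5184/256.0 = 20.25.
m_GX7309 − m_GX520 = −2.5 log₁₀(20.25) = -3.27.

-3.27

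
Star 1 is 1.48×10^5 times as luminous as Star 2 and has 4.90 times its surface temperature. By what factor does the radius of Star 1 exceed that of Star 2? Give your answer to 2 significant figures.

16

L ∝ R²T⁴ gives R ∝ √L / T², so
R_1/R_2 = √(1.48×10^5) / (4.90)² = 384.7 / 24.01 = 16.02.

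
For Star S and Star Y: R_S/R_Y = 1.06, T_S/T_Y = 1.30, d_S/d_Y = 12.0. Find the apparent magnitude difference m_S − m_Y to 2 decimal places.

4.13

L_S/L_Y = (1.06)²(1.30)⁴ = 3.209.
F_S/F_Y = (L_S/L_Y)/(d_S/d_Y)² = 3.209/144.0 = 0.02229.
m_S − m_Y = −2.5 log₁₀(0.02229) = 4.13.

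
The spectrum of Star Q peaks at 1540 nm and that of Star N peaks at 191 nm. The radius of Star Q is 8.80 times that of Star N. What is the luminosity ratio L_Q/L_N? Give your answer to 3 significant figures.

Wien's law gives T ∝ 1/λ_max, so T_Q/T_N = λ_N/λ_Q = 191/1540 = 0.1240.
Then L ∝ R²T⁴ gives L_Q/L_N = (8.80)² × (0.1240)⁴ = 77.44 × 2.366×10^-4 = 0.01832.

0.0183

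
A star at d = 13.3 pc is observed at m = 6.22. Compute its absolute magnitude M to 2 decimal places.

M = m − 5 log₁₀(d/10 pc) = 6.22 − 5 log₁₀(13.3/10)
  = 6.22 − 5 × 0.124 = 6.22 − 0.62 = 5.60.

5.60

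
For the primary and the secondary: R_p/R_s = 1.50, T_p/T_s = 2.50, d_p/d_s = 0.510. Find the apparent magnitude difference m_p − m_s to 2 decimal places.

L_p/L_s = (1.50)²(2.50)⁴ = 87.89.
F_p/F_s = (L_p/L_s)/(d_p/d_s)² = 87.89/0.2601 = 337.9.
m_p − m_s = −2.5 log₁₀(337.9) = -6.32.

-6.32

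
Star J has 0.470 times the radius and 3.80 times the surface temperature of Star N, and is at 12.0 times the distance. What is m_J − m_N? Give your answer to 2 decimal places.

1.24

L_J/L_N = (0.470)²(3.80)⁴ = 46.06.
F_J/F_N = (L_J/L_N)/(d_J/d_N)² = 46.06/144.0 = 0.3199.
m_J − m_N = −2.5 log₁₀(0.3199) = 1.24.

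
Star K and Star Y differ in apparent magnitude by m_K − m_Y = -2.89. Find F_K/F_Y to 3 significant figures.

F_K/F_Y = 10^(−(m_K − m_Y)/2.5) = 10^(2.89/2.5) = 10^1.156 = 14.32.

14.3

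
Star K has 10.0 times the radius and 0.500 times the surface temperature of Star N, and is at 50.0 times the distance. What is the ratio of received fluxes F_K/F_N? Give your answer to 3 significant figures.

L_K/L_N = (R_K/R_N)²(T_K/T_N)⁴ = (10.0)² × (0.500)⁴ = 6.250.
F_K/F_N = (L_K/L_N)/(d_K/d_N)² = 6.250 / (50.0)² = 0.002500.

0.00250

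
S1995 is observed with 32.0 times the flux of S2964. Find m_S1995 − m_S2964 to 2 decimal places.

-3.76

m_S1995 − m_S2964 = −2.5 log₁₀(F_S1995/F_S2964) = −2.5 log₁₀(32.0) = −2.5 × (1.505) = -3.763.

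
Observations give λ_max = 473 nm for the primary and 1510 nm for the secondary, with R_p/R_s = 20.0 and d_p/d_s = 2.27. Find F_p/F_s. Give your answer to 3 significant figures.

8.06×10^3

Wien's law: T_p/T_s = λ_s/λ_p = 1510/473 = 3.192.
L_p/L_s = (R_p/R_s)²(T_p/T_s)⁴ = (20.0)²(3.192)⁴ = 4.155×10^4.
F_p/F_s = (L_p/L_s)/(d_p/d_s)² = 4.155×10^4/(2.27)² = 8063.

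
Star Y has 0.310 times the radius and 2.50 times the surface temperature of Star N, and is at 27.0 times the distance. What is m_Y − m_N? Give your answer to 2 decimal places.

L_Y/L_N = (0.310)²(2.50)⁴ = 3.754.
F_Y/F_N = (L_Y/L_N)/(d_Y/d_N)² = 3.754/729.0 = 0.005149.
m_Y − m_N = −2.5 log₁₀(0.005149) = 5.72.

5.72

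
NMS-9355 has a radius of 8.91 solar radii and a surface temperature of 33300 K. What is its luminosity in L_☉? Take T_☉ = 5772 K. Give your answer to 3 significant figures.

8.79×10^4 L_☉

L/L_☉ = (R/R_☉)² (T/T_☉)⁴ = (8.91)² × (33300/5772)⁴
       = 79.39 × (5.769)⁴ = 79.39 × 1108 = 8.795×10^4.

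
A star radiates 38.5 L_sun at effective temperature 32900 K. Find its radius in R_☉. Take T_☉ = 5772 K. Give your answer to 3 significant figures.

R/R_☉ = √(L/L_☉) / (T/T_☉)² = √(38.5) / (5.700)²
       = 6.205 / 32.49 = 0.1910.

0.191 R_☉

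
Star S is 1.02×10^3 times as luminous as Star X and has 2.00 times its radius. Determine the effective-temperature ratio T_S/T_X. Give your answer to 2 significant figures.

L ∝ R²T⁴ gives T ∝ (L/R²)^(1/4), so
T_S/T_X = (1.02×10^3 / 2.00²)^(1/4) = (255.0)^(1/4) = 3.996.

4.0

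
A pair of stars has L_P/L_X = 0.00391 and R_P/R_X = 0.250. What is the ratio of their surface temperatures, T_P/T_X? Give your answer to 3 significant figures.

0.500

L ∝ R²T⁴ gives T ∝ (L/R²)^(1/4), so
T_P/T_X = (0.00391 / 0.250²)^(1/4) = (0.06256)^(1/4) = 0.5001.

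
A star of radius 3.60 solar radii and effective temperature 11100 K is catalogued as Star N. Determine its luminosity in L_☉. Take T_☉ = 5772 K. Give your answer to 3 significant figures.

L/L_☉ = (R/R_☉)² (T/T_☉)⁴ = (3.60)² × (11100/5772)⁴
       = 12.96 × (1.923)⁴ = 12.96 × 13.68 = 177.3.

177 L_☉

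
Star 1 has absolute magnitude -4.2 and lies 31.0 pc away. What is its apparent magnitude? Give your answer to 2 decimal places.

m = M + 5 log₁₀(d/10 pc) = -4.2 + 5 log₁₀(31.0/10)
  = -4.2 + 5 × 0.491 = -4.2 + 2.46 = -1.74.

-1.74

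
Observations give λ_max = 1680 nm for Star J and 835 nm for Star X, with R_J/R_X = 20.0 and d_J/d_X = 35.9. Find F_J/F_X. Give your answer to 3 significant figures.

Wien's law: T_J/T_X = λ_X/λ_J = 835/1680 = 0.4970.
L_J/L_X = (R_J/R_X)²(T_J/T_X)⁴ = (20.0)²(0.4970)⁴ = 24.41.
F_J/F_X = (L_J/L_X)/(d_J/d_X)² = 24.41/(35.9)² = 0.01894.

0.0189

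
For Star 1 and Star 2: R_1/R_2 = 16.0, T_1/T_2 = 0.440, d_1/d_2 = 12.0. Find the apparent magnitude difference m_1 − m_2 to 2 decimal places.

L_1/L_2 = (16.0)²(0.440)⁴ = 9.595.
F_1/F_2 = (L_1/L_2)/(d_1/d_2)² = 9.595/144.0 = 0.06663.
m_1 − m_2 = −2.5 log₁₀(0.06663) = 2.94.

2.94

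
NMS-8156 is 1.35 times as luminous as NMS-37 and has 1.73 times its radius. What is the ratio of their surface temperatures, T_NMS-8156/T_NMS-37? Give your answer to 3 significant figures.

L ∝ R²T⁴ gives T ∝ (L/R²)^(1/4), so
T_NMS-8156/T_NMS-37 = (1.35 / 1.73²)^(1/4) = (0.4511)^(1/4) = 0.8195.

0.820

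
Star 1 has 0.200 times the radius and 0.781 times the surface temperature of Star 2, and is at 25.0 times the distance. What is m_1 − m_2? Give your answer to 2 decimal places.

L_1/L_2 = (0.200)²(0.781)⁴ = 0.01488.
F_1/F_2 = (L_1/L_2)/(d_1/d_2)² = 0.01488/625.0 = 2.381×10^-5.
m_1 − m_2 = −2.5 log₁₀(2.381×10^-5) = 11.56.

11.56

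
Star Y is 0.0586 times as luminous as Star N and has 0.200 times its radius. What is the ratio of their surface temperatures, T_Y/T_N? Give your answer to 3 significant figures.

1.10

L ∝ R²T⁴ gives T ∝ (L/R²)^(1/4), so
T_Y/T_N = (0.0586 / 0.200²)^(1/4) = (1.465)^(1/4) = 1.100.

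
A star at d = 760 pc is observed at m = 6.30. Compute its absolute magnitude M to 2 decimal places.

M = m − 5 log₁₀(d/10 pc) = 6.30 − 5 log₁₀(760/10)
  = 6.30 − 5 × 1.881 = 6.30 − 9.40 = -3.10.

-3.10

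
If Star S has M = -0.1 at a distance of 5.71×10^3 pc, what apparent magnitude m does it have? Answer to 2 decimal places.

m = M + 5 log₁₀(d/10 pc) = -0.1 + 5 log₁₀(5.71×10^3/10)
  = -0.1 + 5 × 2.757 = -0.1 + 13.78 = 13.68.

13.68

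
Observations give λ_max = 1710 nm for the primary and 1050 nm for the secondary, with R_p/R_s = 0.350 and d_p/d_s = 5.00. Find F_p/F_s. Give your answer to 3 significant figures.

6.97×10^-4

Wien's law: T_p/T_s = λ_s/λ_p = 1050/1710 = 0.6140.
L_p/L_s = (R_p/R_s)²(T_p/T_s)⁴ = (0.350)²(0.6140)⁴ = 0.01741.
F_p/F_s = (L_p/L_s)/(d_p/d_s)² = 0.01741/(5.00)² = 6.966×10^-4.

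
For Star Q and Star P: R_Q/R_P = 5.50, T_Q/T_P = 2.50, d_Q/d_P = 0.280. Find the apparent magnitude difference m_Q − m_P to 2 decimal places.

-10.45

L_Q/L_P = (5.50)²(2.50)⁴ = 1182.
F_Q/F_P = (L_Q/L_P)/(d_Q/d_P)² = 1182/0.07840 = 1.507×10^4.
m_Q − m_P = −2.5 log₁₀(1.507×10^4) = -10.45.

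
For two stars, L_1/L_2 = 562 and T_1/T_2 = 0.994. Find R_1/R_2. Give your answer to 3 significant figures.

L ∝ R²T⁴ gives R ∝ √L / T², so
R_1/R_2 = √(562) / (0.994)² = 23.71 / 0.9880 = 23.99.

24.0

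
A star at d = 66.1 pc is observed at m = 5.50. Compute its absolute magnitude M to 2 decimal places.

1.40

M = m − 5 log₁₀(d/10 pc) = 5.50 − 5 log₁₀(66.1/10)
  = 5.50 − 5 × 0.820 = 5.50 − 4.10 = 1.40.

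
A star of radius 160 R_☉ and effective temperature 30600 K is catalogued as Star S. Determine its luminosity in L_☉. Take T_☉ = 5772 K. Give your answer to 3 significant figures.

2.02×10^7 L_☉

L/L_☉ = (R/R_☉)² (T/T_☉)⁴ = (160)² × (30600/5772)⁴
       = 2.560×10^4 × (5.301)⁴ = 2.560×10^4 × 789.9 = 2.022×10^7.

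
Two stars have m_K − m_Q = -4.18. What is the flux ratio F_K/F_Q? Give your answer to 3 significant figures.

47.0

F_K/F_Q = 10^(−(m_K − m_Q)/2.5) = 10^(4.18/2.5) = 10^1.672 = 46.99.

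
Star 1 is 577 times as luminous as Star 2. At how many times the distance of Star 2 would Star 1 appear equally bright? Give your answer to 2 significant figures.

24

Equal flux requires L_1/d_1² = L_2/d_2², so d_1/d_2 = √(L_1/L_2)
= √(577) = 24.02.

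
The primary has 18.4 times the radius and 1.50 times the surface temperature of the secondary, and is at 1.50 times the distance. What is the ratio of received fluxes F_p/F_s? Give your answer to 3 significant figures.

762

L_p/L_s = (R_p/R_s)²(T_p/T_s)⁴ = (18.4)² × (1.50)⁴ = 1714.
F_p/F_s = (L_p/L_s)/(d_p/d_s)² = 1714 / (1.50)² = 761.8.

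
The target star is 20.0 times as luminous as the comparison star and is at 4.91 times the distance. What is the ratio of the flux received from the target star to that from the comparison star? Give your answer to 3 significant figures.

F = L/(4πd²), so F_t/F_c = (L_t/L_c) / (d_t/d_c)²
= 20.0 / (4.91)² = 20.0 / 24.11 = 0.8296.

0.830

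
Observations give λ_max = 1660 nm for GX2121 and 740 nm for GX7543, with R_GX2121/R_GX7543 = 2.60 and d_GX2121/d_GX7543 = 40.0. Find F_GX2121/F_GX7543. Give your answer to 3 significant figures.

Wien's law: T_GX2121/T_GX7543 = λ_GX7543/λ_GX2121 = 740/1660 = 0.4458.
L_GX2121/L_GX7543 = (R_GX2121/R_GX7543)²(T_GX2121/T_GX7543)⁴ = (2.60)²(0.4458)⁴ = 0.2670.
F_GX2121/F_GX7543 = (L_GX2121/L_GX7543)/(d_GX2121/d_GX7543)² = 0.2670/(40.0)² = 1.668×10^-4.

1.67×10^-4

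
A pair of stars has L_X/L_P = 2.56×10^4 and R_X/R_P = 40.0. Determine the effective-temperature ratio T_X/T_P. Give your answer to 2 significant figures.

L ∝ R²T⁴ gives T ∝ (L/R²)^(1/4), so
T_X/T_P = (2.56×10^4 / 40.0²)^(1/4) = (16.00)^(1/4) = 2.000.

2.0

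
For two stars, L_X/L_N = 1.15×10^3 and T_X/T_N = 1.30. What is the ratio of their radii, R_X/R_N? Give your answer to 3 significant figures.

L ∝ R²T⁴ gives R ∝ √L / T², so
R_X/R_N = √(1.15×10^3) / (1.30)² = 33.91 / 1.690 = 20.07.

20.1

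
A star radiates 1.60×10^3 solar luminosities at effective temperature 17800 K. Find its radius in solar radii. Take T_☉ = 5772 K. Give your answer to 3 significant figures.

4.21 solar radii

R/R_☉ = √(L/L_☉) / (T/T_☉)² = √(1.60×10^3) / (3.084)²
       = 40.00 / 9.510 = 4.206.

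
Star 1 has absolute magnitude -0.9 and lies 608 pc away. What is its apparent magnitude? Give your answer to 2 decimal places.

8.02

m = M + 5 log₁₀(d/10 pc) = -0.9 + 5 log₁₀(608/10)
  = -0.9 + 5 × 1.784 = -0.9 + 8.92 = 8.02.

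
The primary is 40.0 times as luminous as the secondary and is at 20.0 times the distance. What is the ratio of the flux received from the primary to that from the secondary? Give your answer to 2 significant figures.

F = L/(4πd²), so F_p/F_s = (L_p/L_s) / (d_p/d_s)²
= 40.0 / (20.0)² = 40.0 / 400.0 = 0.1000.

0.10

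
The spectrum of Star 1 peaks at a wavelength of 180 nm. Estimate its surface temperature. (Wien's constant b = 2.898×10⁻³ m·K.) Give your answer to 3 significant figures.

1.61×10^4 K

T = b/λ_max = 2.898×10⁻³ / (180×10⁻⁹) = 1.610×10^4 K.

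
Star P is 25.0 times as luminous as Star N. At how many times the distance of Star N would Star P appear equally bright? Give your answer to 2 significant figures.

Equal flux requires L_P/d_P² = L_N/d_N², so d_P/d_N = √(L_P/L_N)
= √(25.0) = 5.000.

5.0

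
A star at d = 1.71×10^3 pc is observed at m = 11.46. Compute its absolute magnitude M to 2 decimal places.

0.30

M = m − 5 log₁₀(d/10 pc) = 11.46 − 5 log₁₀(1.71×10^3/10)
  = 11.46 − 5 × 2.233 = 11.46 − 11.16 = 0.30.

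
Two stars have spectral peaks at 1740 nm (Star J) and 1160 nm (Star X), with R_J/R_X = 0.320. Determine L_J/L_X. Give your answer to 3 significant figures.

Wien's law gives T ∝ 1/λ_max, so T_J/T_X = λ_X/λ_J = 1160/1740 = 0.6667.
Then L ∝ R²T⁴ gives L_J/L_X = (0.320)² × (0.6667)⁴ = 0.1024 × 0.1975 = 0.02023.

0.0202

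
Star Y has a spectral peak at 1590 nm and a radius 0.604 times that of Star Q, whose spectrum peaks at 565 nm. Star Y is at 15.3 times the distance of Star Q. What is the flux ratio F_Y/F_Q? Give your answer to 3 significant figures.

2.48×10^-5

Wien's law: T_Y/T_Q = λ_Q/λ_Y = 565/1590 = 0.3553.
L_Y/L_Q = (R_Y/R_Q)²(T_Y/T_Q)⁴ = (0.604)²(0.3553)⁴ = 0.005817.
F_Y/F_Q = (L_Y/L_Q)/(d_Y/d_Q)² = 0.005817/(15.3)² = 2.485×10^-5.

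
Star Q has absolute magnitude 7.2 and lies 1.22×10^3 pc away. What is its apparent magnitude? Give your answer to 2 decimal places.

17.63

m = M + 5 log₁₀(d/10 pc) = 7.2 + 5 log₁₀(1.22×10^3/10)
  = 7.2 + 5 × 2.086 = 7.2 + 10.43 = 17.63.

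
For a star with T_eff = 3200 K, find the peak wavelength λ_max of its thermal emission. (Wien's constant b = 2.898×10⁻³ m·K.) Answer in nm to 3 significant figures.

906 nm

λ_max = b/T = 2.898×10⁻³ / 3200 = 9.06×10^-7 m = 905.6 nm.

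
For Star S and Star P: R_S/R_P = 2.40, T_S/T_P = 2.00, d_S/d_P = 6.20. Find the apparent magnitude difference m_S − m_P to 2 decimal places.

-0.95

L_S/L_P = (2.40)²(2.00)⁴ = 92.16.
F_S/F_P = (L_S/L_P)/(d_S/d_P)² = 92.16/38.44 = 2.398.
m_S − m_P = −2.5 log₁₀(2.398) = -0.95.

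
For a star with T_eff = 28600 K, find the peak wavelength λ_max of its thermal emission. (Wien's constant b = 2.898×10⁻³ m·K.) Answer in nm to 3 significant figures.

λ_max = b/T = 2.898×10⁻³ / 28600 = 1.01×10^-7 m = 101.3 nm.

101 nm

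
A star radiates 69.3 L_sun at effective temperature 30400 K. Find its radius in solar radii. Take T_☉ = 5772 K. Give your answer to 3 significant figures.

0.300 solar radii

R/R_☉ = √(L/L_☉) / (T/T_☉)² = √(69.3) / (5.267)²
       = 8.325 / 27.74 = 0.3001.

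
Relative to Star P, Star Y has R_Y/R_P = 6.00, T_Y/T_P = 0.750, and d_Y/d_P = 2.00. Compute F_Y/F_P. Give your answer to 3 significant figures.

2.85

L_Y/L_P = (R_Y/R_P)²(T_Y/T_P)⁴ = (6.00)² × (0.750)⁴ = 11.39.
F_Y/F_P = (L_Y/L_P)/(d_Y/d_P)² = 11.39 / (2.00)² = 2.848.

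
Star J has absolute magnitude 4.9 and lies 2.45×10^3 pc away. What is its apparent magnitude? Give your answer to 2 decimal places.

16.85

m = M + 5 log₁₀(d/10 pc) = 4.9 + 5 log₁₀(2.45×10^3/10)
  = 4.9 + 5 × 2.389 = 4.9 + 11.95 = 16.85.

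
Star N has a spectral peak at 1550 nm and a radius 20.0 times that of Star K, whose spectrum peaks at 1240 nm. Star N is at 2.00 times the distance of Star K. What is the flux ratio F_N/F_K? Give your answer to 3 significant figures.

41.0

Wien's law: T_N/T_K = λ_K/λ_N = 1240/1550 = 0.8000.
L_N/L_K = (R_N/R_K)²(T_N/T_K)⁴ = (20.0)²(0.8000)⁴ = 163.8.
F_N/F_K = (L_N/L_K)/(d_N/d_K)² = 163.8/(2.00)² = 40.96.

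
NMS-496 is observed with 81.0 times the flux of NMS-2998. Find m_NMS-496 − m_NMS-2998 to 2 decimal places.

m_NMS-496 − m_NMS-2998 = −2.5 log₁₀(F_NMS-496/F_NMS-2998) = −2.5 log₁₀(81.0) = −2.5 × (1.908) = -4.771.

-4.77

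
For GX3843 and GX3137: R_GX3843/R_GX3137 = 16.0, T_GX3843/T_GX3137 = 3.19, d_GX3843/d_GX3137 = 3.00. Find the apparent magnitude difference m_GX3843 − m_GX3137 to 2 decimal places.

-8.67

L_GX3843/L_GX3137 = (16.0)²(3.19)⁴ = 2.651×10^4.
F_GX3843/F_GX3137 = (L_GX3843/L_GX3137)/(d_GX3843/d_GX3137)² = 2.651×10^4/9.000 = 2946.
m_GX3843 − m_GX3137 = −2.5 log₁₀(2946) = -8.67.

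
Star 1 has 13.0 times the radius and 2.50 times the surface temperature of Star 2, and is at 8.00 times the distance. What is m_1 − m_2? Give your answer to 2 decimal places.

-5.03

L_1/L_2 = (13.0)²(2.50)⁴ = 6602.
F_1/F_2 = (L_1/L_2)/(d_1/d_2)² = 6602/64.00 = 103.1.
m_1 − m_2 = −2.5 log₁₀(103.1) = -5.03.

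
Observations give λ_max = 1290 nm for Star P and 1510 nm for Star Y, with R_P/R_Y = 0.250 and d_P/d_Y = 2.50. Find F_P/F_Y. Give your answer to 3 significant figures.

0.0188

Wien's law: T_P/T_Y = λ_Y/λ_P = 1510/1290 = 1.171.
L_P/L_Y = (R_P/R_Y)²(T_P/T_Y)⁴ = (0.250)²(1.171)⁴ = 0.1173.
F_P/F_Y = (L_P/L_Y)/(d_P/d_Y)² = 0.1173/(2.50)² = 0.01877.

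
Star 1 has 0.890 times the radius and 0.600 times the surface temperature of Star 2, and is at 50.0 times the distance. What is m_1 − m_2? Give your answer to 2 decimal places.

10.97

L_1/L_2 = (0.890)²(0.600)⁴ = 0.1027.
F_1/F_2 = (L_1/L_2)/(d_1/d_2)² = 0.1027/2500 = 4.106×10^-5.
m_1 − m_2 = −2.5 log₁₀(4.106×10^-5) = 10.97.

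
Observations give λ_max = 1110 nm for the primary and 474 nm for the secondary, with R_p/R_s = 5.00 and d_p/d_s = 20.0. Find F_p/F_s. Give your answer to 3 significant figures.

Wien's law: T_p/T_s = λ_s/λ_p = 474/1110 = 0.4270.
L_p/L_s = (R_p/R_s)²(T_p/T_s)⁴ = (5.00)²(0.4270)⁴ = 0.8313.
F_p/F_s = (L_p/L_s)/(d_p/d_s)² = 0.8313/(20.0)² = 0.002078.

0.00208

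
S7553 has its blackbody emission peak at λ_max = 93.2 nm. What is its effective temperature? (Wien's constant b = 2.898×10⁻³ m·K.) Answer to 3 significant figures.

3.11×10^4 K

T = b/λ_max = 2.898×10⁻³ / (93.2×10⁻⁹) = 3.109×10^4 K.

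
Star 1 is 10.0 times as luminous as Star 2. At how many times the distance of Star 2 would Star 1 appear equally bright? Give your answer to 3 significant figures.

Equal flux requires L_1/d_1² = L_2/d_2², so d_1/d_2 = √(L_1/L_2)
= √(10.0) = 3.162.

3.16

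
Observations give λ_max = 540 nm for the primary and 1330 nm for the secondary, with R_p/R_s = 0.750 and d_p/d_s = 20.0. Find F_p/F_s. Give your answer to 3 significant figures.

0.0517

Wien's law: T_p/T_s = λ_s/λ_p = 1330/540 = 2.463.
L_p/L_s = (R_p/R_s)²(T_p/T_s)⁴ = (0.750)²(2.463)⁴ = 20.70.
F_p/F_s = (L_p/L_s)/(d_p/d_s)² = 20.70/(20.0)² = 0.05175.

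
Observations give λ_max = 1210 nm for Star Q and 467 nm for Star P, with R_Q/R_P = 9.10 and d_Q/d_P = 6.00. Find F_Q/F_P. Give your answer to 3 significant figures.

0.0510

Wien's law: T_Q/T_P = λ_P/λ_Q = 467/1210 = 0.3860.
L_Q/L_P = (R_Q/R_P)²(T_Q/T_P)⁴ = (9.10)²(0.3860)⁴ = 1.837.
F_Q/F_P = (L_Q/L_P)/(d_Q/d_P)² = 1.837/(6.00)² = 0.05104.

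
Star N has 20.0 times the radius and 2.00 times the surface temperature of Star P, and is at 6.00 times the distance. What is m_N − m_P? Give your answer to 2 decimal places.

-5.62

L_N/L_P = (20.0)²(2.00)⁴ = 6400.
F_N/F_P = (L_N/L_P)/(d_N/d_P)² = 6400/36.00 = 177.8.
m_N − m_P = −2.5 log₁₀(177.8) = -5.62.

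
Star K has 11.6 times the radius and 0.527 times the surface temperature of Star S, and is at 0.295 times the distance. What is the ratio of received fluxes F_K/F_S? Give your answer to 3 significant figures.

L_K/L_S = (R_K/R_S)²(T_K/T_S)⁴ = (11.6)² × (0.527)⁴ = 10.38.
F_K/F_S = (L_K/L_S)/(d_K/d_S)² = 10.38 / (0.295)² = 119.3.

119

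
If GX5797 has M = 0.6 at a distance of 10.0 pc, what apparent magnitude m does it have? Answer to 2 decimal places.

m = M + 5 log₁₀(d/10 pc) = 0.6 + 5 log₁₀(10.0/10)
  = 0.6 + 5 × 0.000 = 0.6 + 0.00 = 0.60.

0.60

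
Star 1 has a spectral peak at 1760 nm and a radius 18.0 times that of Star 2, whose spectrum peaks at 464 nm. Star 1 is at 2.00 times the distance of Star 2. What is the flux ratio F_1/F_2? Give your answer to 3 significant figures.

0.391

Wien's law: T_1/T_2 = λ_2/λ_1 = 464/1760 = 0.2636.
L_1/L_2 = (R_1/R_2)²(T_1/T_2)⁴ = (18.0)²(0.2636)⁴ = 1.565.
F_1/F_2 = (L_1/L_2)/(d_1/d_2)² = 1.565/(2.00)² = 0.3913.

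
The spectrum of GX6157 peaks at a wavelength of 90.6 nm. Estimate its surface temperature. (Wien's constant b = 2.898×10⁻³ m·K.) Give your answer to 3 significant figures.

T = b/λ_max = 2.898×10⁻³ / (90.6×10⁻⁹) = 3.199×10^4 K.

3.20×10^4 K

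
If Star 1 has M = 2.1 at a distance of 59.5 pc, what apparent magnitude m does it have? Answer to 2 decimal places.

m = M + 5 log₁₀(d/10 pc) = 2.1 + 5 log₁₀(59.5/10)
  = 2.1 + 5 × 0.775 = 2.1 + 3.87 = 5.97.

5.97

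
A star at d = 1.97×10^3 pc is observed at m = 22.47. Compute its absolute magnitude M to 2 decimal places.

M = m − 5 log₁₀(d/10 pc) = 22.47 − 5 log₁₀(1.97×10^3/10)
  = 22.47 − 5 × 2.294 = 22.47 − 11.47 = 11.00.

11.00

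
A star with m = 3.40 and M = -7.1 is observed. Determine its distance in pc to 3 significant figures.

m − M = 5 log₁₀(d/10 pc)
3.40 − (-7.1) = 10.50 = 5 log₁₀(d/10)
d = 10 × 10^(10.50/5) = 10 × 10^2.100 = 1259 pc.

1.26×10^3 pc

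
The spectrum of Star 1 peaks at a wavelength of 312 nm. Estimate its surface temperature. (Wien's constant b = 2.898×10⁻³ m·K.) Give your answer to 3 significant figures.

T = b/λ_max = 2.898×10⁻³ / (312×10⁻⁹) = 9288 K.

9.29×10^3 K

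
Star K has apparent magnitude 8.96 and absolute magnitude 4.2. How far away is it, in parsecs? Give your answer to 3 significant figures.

89.5 pc

m − M = 5 log₁₀(d/10 pc)
8.96 − (4.2) = 4.76 = 5 log₁₀(d/10)
d = 10 × 10^(4.76/5) = 10 × 10^0.952 = 89.54 pc.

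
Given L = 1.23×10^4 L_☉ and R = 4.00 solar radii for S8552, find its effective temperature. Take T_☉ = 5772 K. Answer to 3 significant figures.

3.04×10^4 K

T/T_☉ = (L/L_☉)^(1/4) / (R/R_☉)^(1/2)
T = 5772 × (1.23×10^4)^(1/4) / √(4.00) = 5772 × 10.53 / 2.000 = 3.039×10^4 K.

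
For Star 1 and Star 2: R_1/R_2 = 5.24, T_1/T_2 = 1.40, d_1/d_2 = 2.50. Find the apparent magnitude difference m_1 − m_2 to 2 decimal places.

L_1/L_2 = (5.24)²(1.40)⁴ = 105.5.
F_1/F_2 = (L_1/L_2)/(d_1/d_2)² = 105.5/6.250 = 16.88.
m_1 − m_2 = −2.5 log₁₀(16.88) = -3.07.

-3.07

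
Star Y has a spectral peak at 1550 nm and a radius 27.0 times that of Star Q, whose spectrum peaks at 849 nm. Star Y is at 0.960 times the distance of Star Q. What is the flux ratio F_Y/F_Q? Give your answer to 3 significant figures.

Wien's law: T_Y/T_Q = λ_Q/λ_Y = 849/1550 = 0.5477.
L_Y/L_Q = (R_Y/R_Q)²(T_Y/T_Q)⁴ = (27.0)²(0.5477)⁴ = 65.62.
F_Y/F_Q = (L_Y/L_Q)/(d_Y/d_Q)² = 65.62/(0.960)² = 71.20.

71.2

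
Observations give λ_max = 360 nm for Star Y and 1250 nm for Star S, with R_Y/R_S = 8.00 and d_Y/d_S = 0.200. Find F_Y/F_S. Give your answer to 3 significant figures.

Wien's law: T_Y/T_S = λ_S/λ_Y = 1250/360 = 3.472.
L_Y/L_S = (R_Y/R_S)²(T_Y/T_S)⁴ = (8.00)²(3.472)⁴ = 9303.
F_Y/F_S = (L_Y/L_S)/(d_Y/d_S)² = 9303/(0.200)² = 2.326×10^5.

2.33×10^5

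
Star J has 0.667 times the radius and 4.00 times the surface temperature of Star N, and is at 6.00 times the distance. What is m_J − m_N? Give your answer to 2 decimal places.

L_J/L_N = (0.667)²(4.00)⁴ = 113.9.
F_J/F_N = (L_J/L_N)/(d_J/d_N)² = 113.9/36.00 = 3.164.
m_J − m_N = −2.5 log₁₀(3.164) = -1.25.

-1.25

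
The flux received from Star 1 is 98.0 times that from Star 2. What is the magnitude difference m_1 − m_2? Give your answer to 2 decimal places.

-4.98

m_1 − m_2 = −2.5 log₁₀(F_1/F_2) = −2.5 log₁₀(98.0) = −2.5 × (1.991) = -4.978.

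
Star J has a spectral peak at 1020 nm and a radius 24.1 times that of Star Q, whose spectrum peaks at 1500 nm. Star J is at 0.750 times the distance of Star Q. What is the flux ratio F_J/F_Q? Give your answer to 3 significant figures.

4.83×10^3

Wien's law: T_J/T_Q = λ_Q/λ_J = 1500/1020 = 1.471.
L_J/L_Q = (R_J/R_Q)²(T_J/T_Q)⁴ = (24.1)²(1.471)⁴ = 2716.
F_J/F_Q = (L_J/L_Q)/(d_J/d_Q)² = 2716/(0.750)² = 4829.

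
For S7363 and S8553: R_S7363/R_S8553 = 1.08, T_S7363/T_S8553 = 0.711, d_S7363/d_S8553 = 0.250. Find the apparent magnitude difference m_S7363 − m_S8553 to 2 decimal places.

L_S7363/L_S8553 = (1.08)²(0.711)⁴ = 0.2981.
F_S7363/F_S8553 = (L_S7363/L_S8553)/(d_S7363/d_S8553)² = 0.2981/0.06250 = 4.769.
m_S7363 − m_S8553 = −2.5 log₁₀(4.769) = -1.70.

-1.70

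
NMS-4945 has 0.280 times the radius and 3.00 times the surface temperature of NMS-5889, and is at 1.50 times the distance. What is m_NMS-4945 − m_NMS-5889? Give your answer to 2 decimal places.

L_NMS-4945/L_NMS-5889 = (0.280)²(3.00)⁴ = 6.350.
F_NMS-4945/F_NMS-5889 = (L_NMS-4945/L_NMS-5889)/(d_NMS-4945/d_NMS-5889)² = 6.350/2.250 = 2.822.
m_NMS-4945 − m_NMS-5889 = −2.5 log₁₀(2.822) = -1.13.

-1.13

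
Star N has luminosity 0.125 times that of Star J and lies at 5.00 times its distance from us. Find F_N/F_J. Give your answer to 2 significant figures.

F = L/(4πd²), so F_N/F_J = (L_N/L_J) / (d_N/d_J)²
= 0.125 / (5.00)² = 0.125 / 25.00 = 0.005000.

0.0050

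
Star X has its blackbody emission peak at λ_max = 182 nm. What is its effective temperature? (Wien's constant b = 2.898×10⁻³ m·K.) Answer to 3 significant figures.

T = b/λ_max = 2.898×10⁻³ / (182×10⁻⁹) = 1.592×10^4 K.

1.59×10^4 K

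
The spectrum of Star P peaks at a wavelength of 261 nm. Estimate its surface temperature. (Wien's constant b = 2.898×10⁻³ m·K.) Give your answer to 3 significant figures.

T = b/λ_max = 2.898×10⁻³ / (261×10⁻⁹) = 1.110×10^4 K.

1.11×10^4 K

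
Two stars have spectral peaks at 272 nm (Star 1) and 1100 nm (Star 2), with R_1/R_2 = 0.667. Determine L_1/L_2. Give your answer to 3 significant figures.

Wien's law gives T ∝ 1/λ_max, so T_1/T_2 = λ_2/λ_1 = 1100/272 = 4.044.
Then L ∝ R²T⁴ gives L_1/L_2 = (0.667)² × (4.044)⁴ = 0.4449 × 267.5 = 119.0.

119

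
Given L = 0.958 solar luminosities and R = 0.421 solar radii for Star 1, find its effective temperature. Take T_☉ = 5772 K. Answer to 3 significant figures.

T/T_☉ = (L/L_☉)^(1/4) / (R/R_☉)^(1/2)
T = 5772 × (0.958)^(1/4) / √(0.421) = 5772 × 0.9893 / 0.6488 = 8801 K.

8.80×10^3 K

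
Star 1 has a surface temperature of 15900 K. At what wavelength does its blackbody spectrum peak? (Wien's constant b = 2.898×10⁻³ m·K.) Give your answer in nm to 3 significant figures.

182 nm

λ_max = b/T = 2.898×10⁻³ / 15900 = 1.82×10^-7 m = 182.3 nm.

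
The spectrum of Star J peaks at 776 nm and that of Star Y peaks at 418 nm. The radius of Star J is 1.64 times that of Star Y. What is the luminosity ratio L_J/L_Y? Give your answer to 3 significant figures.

Wien's law gives T ∝ 1/λ_max, so T_J/T_Y = λ_Y/λ_J = 418/776 = 0.5387.
Then L ∝ R²T⁴ gives L_J/L_Y = (1.64)² × (0.5387)⁴ = 2.690 × 0.08419 = 0.2264.

0.226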